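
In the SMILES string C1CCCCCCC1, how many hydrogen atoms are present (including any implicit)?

Hydrogens are implicit in SMILES; fill each atom to its normal valence:
  8 × C: 2 H each → 16
  Total hydrogens = 16.

16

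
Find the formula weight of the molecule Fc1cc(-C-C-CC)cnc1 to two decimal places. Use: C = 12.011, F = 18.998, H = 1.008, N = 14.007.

153.20

Molecular formula: C9H12FN.
M = 9×12.011 + 1×18.998 + 12×1.008 + 1×14.007 = 153.20 g/mol.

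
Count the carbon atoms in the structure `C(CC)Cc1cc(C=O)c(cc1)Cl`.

11

The symbol for carbon appears 11 times in the SMILES. Lowercase c denotes aromatic carbon and counts toward C.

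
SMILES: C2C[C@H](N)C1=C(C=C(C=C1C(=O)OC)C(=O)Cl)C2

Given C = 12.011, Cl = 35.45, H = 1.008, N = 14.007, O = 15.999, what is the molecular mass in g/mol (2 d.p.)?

Molecular formula: C13H14ClNO3.
M = 13×12.011 + 1×35.45 + 14×1.008 + 1×14.007 + 3×15.999 = 267.71 g/mol.

267.71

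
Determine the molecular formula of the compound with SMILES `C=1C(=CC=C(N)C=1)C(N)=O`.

C7H8N2O

Heavy atoms from the SMILES: 7 C, 2 N, 1 O.
Implicit hydrogens by atom environment:
  4 × C (aromatic): 1 H each → 4
  2 × C (aromatic): no H
  2 × N: 2 H each → 4
  1 × C: no H
  1 × O: no H
  Total hydrogens = 8.
Molecular formula: C7H8N2O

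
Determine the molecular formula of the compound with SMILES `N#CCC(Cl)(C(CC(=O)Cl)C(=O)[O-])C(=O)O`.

Heavy atoms from the SMILES: 8 C, 2 Cl, 1 N, 5 O.
Implicit hydrogens by atom environment:
  5 × C: no H
  3 × O: no H
  2 × C: 2 H each → 4
  2 × Cl: no H
  1 × C: 1 H
  1 × N: no H
  1 × O: 1 H
  1 × O (charge -1): no H
  Total hydrogens = 6.
Net charge -1.
Molecular formula: C8H6Cl2NO5-

C8H6Cl2NO5-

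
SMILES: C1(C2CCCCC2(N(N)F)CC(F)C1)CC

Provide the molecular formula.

C12H22F2N2

Heavy atoms from the SMILES: 12 C, 2 F, 2 N.
Implicit hydrogens by atom environment:
  7 × C: 2 H each → 14
  3 × C: 1 H each → 3
  2 × F: no H
  1 × C: 3 H
  1 × C: no H
  1 × N: 2 H
  1 × N: no H
  Total hydrogens = 22.
Molecular formula: C12H22F2N2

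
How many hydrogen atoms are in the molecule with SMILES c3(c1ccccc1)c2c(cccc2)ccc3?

Hydrogens are implicit in SMILES; fill each atom to its normal valence:
  12 × C (aromatic): 1 H each → 12
  4 × C (aromatic): no H
  Total hydrogens = 12.

12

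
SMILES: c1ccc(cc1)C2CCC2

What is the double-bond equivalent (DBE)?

5

Molecular formula from the SMILES: C10H12.
DoU = (2C + 2 + N − H − X)/2 = (2·10 + 2 + 0 − 12 − 0)/2 = 10/2 = 5.
(Structurally: 2 ring(s) + 3 π bond(s) = 5.)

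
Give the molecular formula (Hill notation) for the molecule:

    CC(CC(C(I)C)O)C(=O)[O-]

Heavy atoms from the SMILES: 7 C, 1 I, 3 O.
Implicit hydrogens by atom environment:
  3 × C: 1 H each → 3
  2 × C: 3 H each → 6
  1 × C: 2 H
  1 × C: no H
  1 × I: no H
  1 × O: 1 H
  1 × O: no H
  1 × O (charge -1): no H
  Total hydrogens = 12.
Net charge -1.
Molecular formula: C7H12IO3-

C7H12IO3-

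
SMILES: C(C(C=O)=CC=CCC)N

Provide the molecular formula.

C8H13NO

Heavy atoms from the SMILES: 8 C, 1 N, 1 O.
Implicit hydrogens by atom environment:
  4 × C: 1 H each → 4
  2 × C: 2 H each → 4
  1 × C: 3 H
  1 × C: no H
  1 × N: 2 H
  1 × O: no H
  Total hydrogens = 13.
Molecular formula: C8H13NO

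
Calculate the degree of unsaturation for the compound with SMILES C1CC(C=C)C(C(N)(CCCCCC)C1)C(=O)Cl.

Molecular formula from the SMILES: C15H26ClNO.
DoU = (2C + 2 + N − H − X)/2 = (2·15 + 2 + 1 − 26 − 1)/2 = 6/2 = 3.
(Structurally: 1 ring(s) + 2 π bond(s) = 3.)

3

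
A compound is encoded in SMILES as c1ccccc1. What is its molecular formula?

Heavy atoms from the SMILES: 6 C.
Implicit hydrogens by atom environment:
  6 × C (aromatic): 1 H each → 6
  Total hydrogens = 6.
Molecular formula: C6H6

C6H6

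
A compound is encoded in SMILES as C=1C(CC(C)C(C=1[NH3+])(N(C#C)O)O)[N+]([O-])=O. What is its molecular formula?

C9H14N3O4+

Heavy atoms from the SMILES: 9 C, 3 N, 4 O.
Implicit hydrogens by atom environment:
  4 × C: 1 H each → 4
  3 × C: no H
  2 × O: 1 H each → 2
  1 × C: 3 H
  1 × C: 2 H
  1 × N (charge +1): 3 H
  1 × N: no H
  1 × N (charge +1): no H
  1 × O: no H
  1 × O (charge -1): no H
  Total hydrogens = 14.
Net charge +1.
Molecular formula: C9H14N3O4+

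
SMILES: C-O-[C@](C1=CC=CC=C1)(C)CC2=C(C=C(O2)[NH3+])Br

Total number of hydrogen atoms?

Hydrogens are implicit in SMILES; fill each atom to its normal valence:
  6 × C (aromatic): 1 H each → 6
  4 × C (aromatic): no H
  2 × C: 3 H each → 6
  1 × Br: no H
  1 × C: 2 H
  1 × C: no H
  1 × N (charge +1): 3 H
  1 × O (aromatic): no H
  1 × O: no H
  Total hydrogens = 17.

17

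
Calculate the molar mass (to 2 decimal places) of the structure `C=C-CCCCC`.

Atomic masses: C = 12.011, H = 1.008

98.19

Molecular formula: C7H14.
M = 7×12.011 + 14×1.008 = 98.19 g/mol.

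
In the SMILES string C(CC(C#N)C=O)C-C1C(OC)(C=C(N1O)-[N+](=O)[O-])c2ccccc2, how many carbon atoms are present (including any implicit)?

17

The symbol for carbon appears 17 times in the SMILES. Lowercase c denotes aromatic carbon and counts toward C.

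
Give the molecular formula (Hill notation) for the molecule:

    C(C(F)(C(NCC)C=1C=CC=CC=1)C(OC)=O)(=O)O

C13H16FNO4

Heavy atoms from the SMILES: 13 C, 1 F, 1 N, 4 O.
Implicit hydrogens by atom environment:
  5 × C (aromatic): 1 H each → 5
  3 × C: no H
  3 × O: no H
  2 × C: 3 H each → 6
  1 × C: 2 H
  1 × C: 1 H
  1 × C (aromatic): no H
  1 × F: no H
  1 × N: 1 H
  1 × O: 1 H
  Total hydrogens = 16.
Molecular formula: C13H16FNO4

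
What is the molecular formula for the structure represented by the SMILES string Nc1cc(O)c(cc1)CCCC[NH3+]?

C10H17N2O+

Heavy atoms from the SMILES: 10 C, 2 N, 1 O.
Implicit hydrogens by atom environment:
  4 × C: 2 H each → 8
  3 × C (aromatic): 1 H each → 3
  3 × C (aromatic): no H
  1 × N (charge +1): 3 H
  1 × N: 2 H
  1 × O: 1 H
  Total hydrogens = 17.
Net charge +1.
Molecular formula: C10H17N2O+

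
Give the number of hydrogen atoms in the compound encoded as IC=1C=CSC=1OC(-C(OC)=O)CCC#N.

Hydrogens are implicit in SMILES; fill each atom to its normal valence:
  3 × O: no H
  2 × C: 2 H each → 4
  2 × C (aromatic): 1 H each → 2
  2 × C (aromatic): no H
  2 × C: no H
  1 × C: 3 H
  1 × C: 1 H
  1 × I: no H
  1 × N: no H
  1 × S (aromatic): no H
  Total hydrogens = 10.

10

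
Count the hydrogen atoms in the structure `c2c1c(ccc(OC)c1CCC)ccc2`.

16

Hydrogens are implicit in SMILES; fill each atom to its normal valence:
  6 × C (aromatic): 1 H each → 6
  4 × C (aromatic): no H
  2 × C: 3 H each → 6
  2 × C: 2 H each → 4
  1 × O: no H
  Total hydrogens = 16.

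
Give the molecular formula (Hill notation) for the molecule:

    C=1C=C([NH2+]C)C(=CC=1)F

Heavy atoms from the SMILES: 7 C, 1 F, 1 N.
Implicit hydrogens by atom environment:
  4 × C (aromatic): 1 H each → 4
  2 × C (aromatic): no H
  1 × C: 3 H
  1 × F: no H
  1 × N (charge +1): 2 H
  Total hydrogens = 9.
Net charge +1.
Molecular formula: C7H9FN+

C7H9FN+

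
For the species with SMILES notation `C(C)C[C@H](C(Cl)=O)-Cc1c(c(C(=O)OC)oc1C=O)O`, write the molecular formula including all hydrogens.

C13H15ClO6

Heavy atoms from the SMILES: 13 C, 1 Cl, 6 O.
Implicit hydrogens by atom environment:
  4 × C (aromatic): no H
  4 × O: no H
  3 × C: 2 H each → 6
  2 × C: 3 H each → 6
  2 × C: 1 H each → 2
  2 × C: no H
  1 × Cl: no H
  1 × O: 1 H
  1 × O (aromatic): no H
  Total hydrogens = 15.
Molecular formula: C13H15ClO6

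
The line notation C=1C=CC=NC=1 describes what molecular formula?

C5H5N

Heavy atoms from the SMILES: 5 C, 1 N.
Implicit hydrogens by atom environment:
  5 × C (aromatic): 1 H each → 5
  1 × N (aromatic): no H
  Total hydrogens = 5.
Molecular formula: C5H5N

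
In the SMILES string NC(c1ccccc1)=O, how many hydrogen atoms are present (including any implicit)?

Hydrogens are implicit in SMILES; fill each atom to its normal valence:
  5 × C (aromatic): 1 H each → 5
  1 × C (aromatic): no H
  1 × C: no H
  1 × N: 2 H
  1 × O: no H
  Total hydrogens = 7.

7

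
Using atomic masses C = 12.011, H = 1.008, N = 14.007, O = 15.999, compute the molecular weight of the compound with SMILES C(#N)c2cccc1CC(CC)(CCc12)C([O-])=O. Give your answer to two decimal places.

228.27

Molecular formula: C14H14NO2-.
M = 14×12.011 + 14×1.008 + 1×14.007 + 2×15.999 = 228.27 g/mol.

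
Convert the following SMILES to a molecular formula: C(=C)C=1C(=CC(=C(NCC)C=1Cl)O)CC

Heavy atoms from the SMILES: 12 C, 1 Cl, 1 N, 1 O.
Implicit hydrogens by atom environment:
  5 × C (aromatic): no H
  3 × C: 2 H each → 6
  2 × C: 3 H each → 6
  1 × C (aromatic): 1 H
  1 × C: 1 H
  1 × Cl: no H
  1 × N: 1 H
  1 × O: 1 H
  Total hydrogens = 16.
Molecular formula: C12H16ClNO

C12H16ClNO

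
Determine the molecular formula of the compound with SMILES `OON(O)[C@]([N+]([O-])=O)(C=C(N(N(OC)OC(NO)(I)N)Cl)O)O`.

C5H12ClIN6O10

Heavy atoms from the SMILES: 5 C, 1 Cl, 1 I, 6 N, 10 O.
Implicit hydrogens by atom environment:
  5 × O: 1 H each → 5
  4 × O: no H
  3 × C: no H
  3 × N: no H
  1 × C: 3 H
  1 × C: 1 H
  1 × Cl: no H
  1 × I: no H
  1 × N: 2 H
  1 × N: 1 H
  1 × N (charge +1): no H
  1 × O (charge -1): no H
  Total hydrogens = 12.
Molecular formula: C5H12ClIN6O10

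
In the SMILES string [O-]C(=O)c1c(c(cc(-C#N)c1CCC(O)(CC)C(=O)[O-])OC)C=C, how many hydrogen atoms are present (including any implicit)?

17

Hydrogens are implicit in SMILES; fill each atom to its normal valence:
  5 × C (aromatic): no H
  4 × C: 2 H each → 8
  4 × C: no H
  3 × O: no H
  2 × C: 3 H each → 6
  2 × O (charge -1): no H
  1 × C (aromatic): 1 H
  1 × C: 1 H
  1 × N: no H
  1 × O: 1 H
  Total hydrogens = 17.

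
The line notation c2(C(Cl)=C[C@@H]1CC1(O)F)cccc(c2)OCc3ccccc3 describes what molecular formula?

Heavy atoms from the SMILES: 18 C, 1 Cl, 1 F, 2 O.
Implicit hydrogens by atom environment:
  9 × C (aromatic): 1 H each → 9
  3 × C (aromatic): no H
  2 × C: 2 H each → 4
  2 × C: 1 H each → 2
  2 × C: no H
  1 × Cl: no H
  1 × F: no H
  1 × O: 1 H
  1 × O: no H
  Total hydrogens = 16.
Molecular formula: C18H16ClFO2

C18H16ClFO2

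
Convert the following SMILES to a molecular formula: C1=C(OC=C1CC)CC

Heavy atoms from the SMILES: 8 C, 1 O.
Implicit hydrogens by atom environment:
  2 × C: 3 H each → 6
  2 × C: 2 H each → 4
  2 × C (aromatic): 1 H each → 2
  2 × C (aromatic): no H
  1 × O (aromatic): no H
  Total hydrogens = 12.
Molecular formula: C8H12O

C8H12O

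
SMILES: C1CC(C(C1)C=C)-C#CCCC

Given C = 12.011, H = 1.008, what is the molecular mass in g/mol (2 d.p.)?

162.28

Molecular formula: C12H18.
M = 12×12.011 + 18×1.008 = 162.28 g/mol.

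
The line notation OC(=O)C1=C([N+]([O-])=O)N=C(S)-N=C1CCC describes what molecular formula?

C8H9N3O4S

Heavy atoms from the SMILES: 8 C, 3 N, 4 O, 1 S.
Implicit hydrogens by atom environment:
  4 × C (aromatic): no H
  2 × C: 2 H each → 4
  2 × N (aromatic): no H
  2 × O: no H
  1 × C: 3 H
  1 × C: no H
  1 × N (charge +1): no H
  1 × O: 1 H
  1 × O (charge -1): no H
  1 × S: 1 H
  Total hydrogens = 9.
Molecular formula: C8H9N3O4S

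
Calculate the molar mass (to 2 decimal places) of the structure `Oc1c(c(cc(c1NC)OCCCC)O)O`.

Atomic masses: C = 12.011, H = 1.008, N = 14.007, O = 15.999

227.26

Molecular formula: C11H17NO4.
M = 11×12.011 + 17×1.008 + 1×14.007 + 4×15.999 = 227.26 g/mol.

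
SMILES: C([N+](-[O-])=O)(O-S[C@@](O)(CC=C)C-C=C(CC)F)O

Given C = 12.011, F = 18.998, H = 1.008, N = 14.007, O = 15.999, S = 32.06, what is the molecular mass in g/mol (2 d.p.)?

Molecular formula: C10H16FNO5S.
M = 10×12.011 + 1×18.998 + 16×1.008 + 1×14.007 + 5×15.999 + 1×32.06 = 281.30 g/mol.

281.30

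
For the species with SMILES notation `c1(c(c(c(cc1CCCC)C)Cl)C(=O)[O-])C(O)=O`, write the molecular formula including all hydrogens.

Heavy atoms from the SMILES: 13 C, 1 Cl, 4 O.
Implicit hydrogens by atom environment:
  5 × C (aromatic): no H
  3 × C: 2 H each → 6
  2 × C: 3 H each → 6
  2 × C: no H
  2 × O: no H
  1 × C (aromatic): 1 H
  1 × Cl: no H
  1 × O: 1 H
  1 × O (charge -1): no H
  Total hydrogens = 14.
Net charge -1.
Molecular formula: C13H14ClO4-

C13H14ClO4-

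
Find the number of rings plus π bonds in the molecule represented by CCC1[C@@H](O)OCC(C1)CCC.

1

Molecular formula from the SMILES: C10H20O2.
DoU = (2C + 2 + N − H − X)/2 = (2·10 + 2 + 0 − 20 − 0)/2 = 2/2 = 1.
(Structurally: 1 ring(s) + 0 π bond(s) = 1.)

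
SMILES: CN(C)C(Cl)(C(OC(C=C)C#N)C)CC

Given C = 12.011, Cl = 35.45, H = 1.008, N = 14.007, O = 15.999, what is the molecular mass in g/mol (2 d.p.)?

230.74

Molecular formula: C11H19ClN2O.
M = 11×12.011 + 1×35.45 + 19×1.008 + 2×14.007 + 1×15.999 = 230.74 g/mol.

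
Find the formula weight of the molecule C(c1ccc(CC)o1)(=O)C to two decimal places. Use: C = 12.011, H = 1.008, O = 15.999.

138.17

Molecular formula: C8H10O2.
M = 8×12.011 + 10×1.008 + 2×15.999 = 138.17 g/mol.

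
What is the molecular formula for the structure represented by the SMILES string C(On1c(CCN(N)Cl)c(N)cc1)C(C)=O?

Heavy atoms from the SMILES: 9 C, 1 Cl, 4 N, 2 O.
Implicit hydrogens by atom environment:
  3 × C: 2 H each → 6
  2 × C (aromatic): 1 H each → 2
  2 × C (aromatic): no H
  2 × N: 2 H each → 4
  2 × O: no H
  1 × C: 3 H
  1 × C: no H
  1 × Cl: no H
  1 × N (aromatic): no H
  1 × N: no H
  Total hydrogens = 15.
Molecular formula: C9H15ClN4O2

C9H15ClN4O2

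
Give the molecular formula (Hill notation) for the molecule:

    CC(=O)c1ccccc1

Heavy atoms from the SMILES: 8 C, 1 O.
Implicit hydrogens by atom environment:
  5 × C (aromatic): 1 H each → 5
  1 × C: 3 H
  1 × C (aromatic): no H
  1 × C: no H
  1 × O: no H
  Total hydrogens = 8.
Molecular formula: C8H8O

C8H8O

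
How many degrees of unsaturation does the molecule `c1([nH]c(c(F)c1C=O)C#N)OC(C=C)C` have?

Molecular formula from the SMILES: C10H9FN2O2.
DoU = (2C + 2 + N − H − X)/2 = (2·10 + 2 + 2 − 9 − 1)/2 = 14/2 = 7.
(Structurally: 1 ring(s) + 6 π bond(s) = 7.)

7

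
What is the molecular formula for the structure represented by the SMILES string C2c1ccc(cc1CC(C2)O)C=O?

Heavy atoms from the SMILES: 11 C, 2 O.
Implicit hydrogens by atom environment:
  3 × C: 2 H each → 6
  3 × C (aromatic): 1 H each → 3
  3 × C (aromatic): no H
  2 × C: 1 H each → 2
  1 × O: 1 H
  1 × O: no H
  Total hydrogens = 12.
Molecular formula: C11H12O2

C11H12O2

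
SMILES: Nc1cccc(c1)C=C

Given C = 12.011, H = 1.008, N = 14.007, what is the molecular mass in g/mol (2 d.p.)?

Molecular formula: C8H9N.
M = 8×12.011 + 9×1.008 + 1×14.007 = 119.17 g/mol.

119.17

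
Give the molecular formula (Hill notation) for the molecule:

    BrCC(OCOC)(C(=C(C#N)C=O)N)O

C8H11BrN2O4

Heavy atoms from the SMILES: 1 Br, 8 C, 2 N, 4 O.
Implicit hydrogens by atom environment:
  4 × C: no H
  3 × O: no H
  2 × C: 2 H each → 4
  1 × Br: no H
  1 × C: 3 H
  1 × C: 1 H
  1 × N: 2 H
  1 × N: no H
  1 × O: 1 H
  Total hydrogens = 11.
Molecular formula: C8H11BrN2O4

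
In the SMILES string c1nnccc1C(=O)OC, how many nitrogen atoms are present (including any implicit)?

The symbol for nitrogen appears 2 times in the SMILES.

2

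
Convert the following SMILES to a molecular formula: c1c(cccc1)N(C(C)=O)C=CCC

C12H15NO

Heavy atoms from the SMILES: 12 C, 1 N, 1 O.
Implicit hydrogens by atom environment:
  5 × C (aromatic): 1 H each → 5
  2 × C: 3 H each → 6
  2 × C: 1 H each → 2
  1 × C: 2 H
  1 × C: no H
  1 × C (aromatic): no H
  1 × N: no H
  1 × O: no H
  Total hydrogens = 15.
Molecular formula: C12H15NO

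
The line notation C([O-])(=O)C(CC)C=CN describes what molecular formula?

Heavy atoms from the SMILES: 6 C, 1 N, 2 O.
Implicit hydrogens by atom environment:
  3 × C: 1 H each → 3
  1 × C: 3 H
  1 × C: 2 H
  1 × C: no H
  1 × N: 2 H
  1 × O: no H
  1 × O (charge -1): no H
  Total hydrogens = 10.
Net charge -1.
Molecular formula: C6H10NO2-

C6H10NO2-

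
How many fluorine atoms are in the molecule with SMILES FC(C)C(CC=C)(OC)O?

The symbol for fluorine appears 1 time in the SMILES.

1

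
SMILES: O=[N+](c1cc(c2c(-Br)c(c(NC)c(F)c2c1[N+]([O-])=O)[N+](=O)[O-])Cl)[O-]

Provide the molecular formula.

C11H5BrClFN4O6

Heavy atoms from the SMILES: 1 Br, 11 C, 1 Cl, 1 F, 4 N, 6 O.
Implicit hydrogens by atom environment:
  9 × C (aromatic): no H
  3 × N (charge +1): no H
  3 × O: no H
  3 × O (charge -1): no H
  1 × Br: no H
  1 × C: 3 H
  1 × C (aromatic): 1 H
  1 × Cl: no H
  1 × F: no H
  1 × N: 1 H
  Total hydrogens = 5.
Molecular formula: C11H5BrClFN4O6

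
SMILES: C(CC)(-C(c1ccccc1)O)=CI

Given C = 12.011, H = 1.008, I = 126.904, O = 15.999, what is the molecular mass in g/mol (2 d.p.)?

288.13

Molecular formula: C11H13IO.
M = 11×12.011 + 13×1.008 + 1×126.904 + 1×15.999 = 288.13 g/mol.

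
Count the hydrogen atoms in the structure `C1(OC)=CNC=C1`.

Hydrogens are implicit in SMILES; fill each atom to its normal valence:
  3 × C (aromatic): 1 H each → 3
  1 × C: 3 H
  1 × C (aromatic): no H
  1 × N (aromatic): 1 H
  1 × O: no H
  Total hydrogens = 7.

7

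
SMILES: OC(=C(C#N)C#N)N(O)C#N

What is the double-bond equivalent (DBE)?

Molecular formula from the SMILES: C5H2N4O2.
DoU = (2C + 2 + N − H − X)/2 = (2·5 + 2 + 4 − 2 − 0)/2 = 14/2 = 7.
(Structurally: 0 ring(s) + 7 π bond(s) = 7.)

7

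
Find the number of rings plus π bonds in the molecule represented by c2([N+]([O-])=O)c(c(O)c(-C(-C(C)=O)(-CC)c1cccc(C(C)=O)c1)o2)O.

10

Molecular formula from the SMILES: C17H17NO7.
DoU = (2C + 2 + N − H − X)/2 = (2·17 + 2 + 1 − 17 − 0)/2 = 20/2 = 10.
(Structurally: 2 ring(s) + 8 π bond(s) = 10.)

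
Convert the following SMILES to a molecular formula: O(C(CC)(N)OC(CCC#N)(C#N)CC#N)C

C11H16N4O2

Heavy atoms from the SMILES: 11 C, 4 N, 2 O.
Implicit hydrogens by atom environment:
  5 × C: no H
  4 × C: 2 H each → 8
  3 × N: no H
  2 × C: 3 H each → 6
  2 × O: no H
  1 × N: 2 H
  Total hydrogens = 16.
Molecular formula: C11H16N4O2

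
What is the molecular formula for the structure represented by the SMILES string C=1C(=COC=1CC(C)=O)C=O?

Heavy atoms from the SMILES: 8 C, 3 O.
Implicit hydrogens by atom environment:
  2 × C (aromatic): 1 H each → 2
  2 × C (aromatic): no H
  2 × O: no H
  1 × C: 3 H
  1 × C: 2 H
  1 × C: 1 H
  1 × C: no H
  1 × O (aromatic): no H
  Total hydrogens = 8.
Molecular formula: C8H8O3

C8H8O3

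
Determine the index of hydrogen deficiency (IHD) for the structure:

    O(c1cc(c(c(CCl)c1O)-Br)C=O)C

5

Molecular formula from the SMILES: C9H8BrClO3.
DoU = (2C + 2 + N − H − X)/2 = (2·9 + 2 + 0 − 8 − 2)/2 = 10/2 = 5.
(Structurally: 1 ring(s) + 4 π bond(s) = 5.)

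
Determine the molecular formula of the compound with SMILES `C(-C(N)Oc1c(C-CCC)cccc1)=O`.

Heavy atoms from the SMILES: 12 C, 1 N, 2 O.
Implicit hydrogens by atom environment:
  4 × C (aromatic): 1 H each → 4
  3 × C: 2 H each → 6
  2 × C: 1 H each → 2
  2 × C (aromatic): no H
  2 × O: no H
  1 × C: 3 H
  1 × N: 2 H
  Total hydrogens = 17.
Molecular formula: C12H17NO2

C12H17NO2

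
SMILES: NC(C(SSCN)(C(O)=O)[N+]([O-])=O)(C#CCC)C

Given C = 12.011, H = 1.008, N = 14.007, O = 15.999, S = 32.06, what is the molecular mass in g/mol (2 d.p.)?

293.36

Molecular formula: C9H15N3O4S2.
M = 9×12.011 + 15×1.008 + 3×14.007 + 4×15.999 + 2×32.06 = 293.36 g/mol.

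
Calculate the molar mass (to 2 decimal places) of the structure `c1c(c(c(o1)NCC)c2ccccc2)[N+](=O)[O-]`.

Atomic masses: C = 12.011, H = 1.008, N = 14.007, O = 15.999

232.24

Molecular formula: C12H12N2O3.
M = 12×12.011 + 12×1.008 + 2×14.007 + 3×15.999 = 232.24 g/mol.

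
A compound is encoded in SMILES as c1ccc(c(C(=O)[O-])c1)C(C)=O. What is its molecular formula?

Heavy atoms from the SMILES: 9 C, 3 O.
Implicit hydrogens by atom environment:
  4 × C (aromatic): 1 H each → 4
  2 × C (aromatic): no H
  2 × C: no H
  2 × O: no H
  1 × C: 3 H
  1 × O (charge -1): no H
  Total hydrogens = 7.
Net charge -1.
Molecular formula: C9H7O3-

C9H7O3-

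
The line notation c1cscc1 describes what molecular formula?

Heavy atoms from the SMILES: 4 C, 1 S.
Implicit hydrogens by atom environment:
  4 × C (aromatic): 1 H each → 4
  1 × S (aromatic): no H
  Total hydrogens = 4.
Molecular formula: C4H4S

C4H4S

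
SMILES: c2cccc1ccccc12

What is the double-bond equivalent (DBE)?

7

Molecular formula from the SMILES: C10H8.
DoU = (2C + 2 + N − H − X)/2 = (2·10 + 2 + 0 − 8 − 0)/2 = 14/2 = 7.
(Structurally: 2 ring(s) + 5 π bond(s) = 7.)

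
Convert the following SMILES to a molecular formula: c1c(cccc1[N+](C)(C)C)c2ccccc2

Heavy atoms from the SMILES: 15 C, 1 N.
Implicit hydrogens by atom environment:
  9 × C (aromatic): 1 H each → 9
  3 × C: 3 H each → 9
  3 × C (aromatic): no H
  1 × N (charge +1): no H
  Total hydrogens = 18.
Net charge +1.
Molecular formula: C15H18N+

C15H18N+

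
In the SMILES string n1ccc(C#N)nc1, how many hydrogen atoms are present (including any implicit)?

3

Hydrogens are implicit in SMILES; fill each atom to its normal valence:
  3 × C (aromatic): 1 H each → 3
  2 × N (aromatic): no H
  1 × C (aromatic): no H
  1 × C: no H
  1 × N: no H
  Total hydrogens = 3.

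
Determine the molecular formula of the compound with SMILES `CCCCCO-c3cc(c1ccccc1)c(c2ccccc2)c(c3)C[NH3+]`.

Heavy atoms from the SMILES: 24 C, 1 N, 1 O.
Implicit hydrogens by atom environment:
  12 × C (aromatic): 1 H each → 12
  6 × C (aromatic): no H
  5 × C: 2 H each → 10
  1 × C: 3 H
  1 × N (charge +1): 3 H
  1 × O: no H
  Total hydrogens = 28.
Net charge +1.
Molecular formula: C24H28NO+

C24H28NO+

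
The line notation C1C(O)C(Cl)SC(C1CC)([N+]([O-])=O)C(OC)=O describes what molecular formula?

Heavy atoms from the SMILES: 9 C, 1 Cl, 1 N, 5 O, 1 S.
Implicit hydrogens by atom environment:
  3 × C: 1 H each → 3
  3 × O: no H
  2 × C: 3 H each → 6
  2 × C: 2 H each → 4
  2 × C: no H
  1 × Cl: no H
  1 × N (charge +1): no H
  1 × O: 1 H
  1 × O (charge -1): no H
  1 × S: no H
  Total hydrogens = 14.
Molecular formula: C9H14ClNO5S

C9H14ClNO5S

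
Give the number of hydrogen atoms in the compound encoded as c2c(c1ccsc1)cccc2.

8

Hydrogens are implicit in SMILES; fill each atom to its normal valence:
  8 × C (aromatic): 1 H each → 8
  2 × C (aromatic): no H
  1 × S (aromatic): no H
  Total hydrogens = 8.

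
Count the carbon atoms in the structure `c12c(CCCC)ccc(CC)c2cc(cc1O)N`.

16

The symbol for carbon appears 16 times in the SMILES. Lowercase c denotes aromatic carbon and counts toward C.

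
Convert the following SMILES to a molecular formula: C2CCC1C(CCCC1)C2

Heavy atoms from the SMILES: 10 C.
Implicit hydrogens by atom environment:
  8 × C: 2 H each → 16
  2 × C: 1 H each → 2
  Total hydrogens = 18.
Molecular formula: C10H18

C10H18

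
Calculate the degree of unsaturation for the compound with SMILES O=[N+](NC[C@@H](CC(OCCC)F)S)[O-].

Molecular formula from the SMILES: C7H15FN2O3S.
DoU = (2C + 2 + N − H − X)/2 = (2·7 + 2 + 2 − 15 − 1)/2 = 2/2 = 1.
(Structurally: 0 ring(s) + 1 π bond(s) = 1.)

1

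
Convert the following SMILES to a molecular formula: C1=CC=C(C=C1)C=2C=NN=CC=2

C10H8N2

Heavy atoms from the SMILES: 10 C, 2 N.
Implicit hydrogens by atom environment:
  8 × C (aromatic): 1 H each → 8
  2 × C (aromatic): no H
  2 × N (aromatic): no H
  Total hydrogens = 8.
Molecular formula: C10H8N2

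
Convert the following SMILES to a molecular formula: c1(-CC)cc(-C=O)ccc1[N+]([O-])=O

C9H9NO3

Heavy atoms from the SMILES: 9 C, 1 N, 3 O.
Implicit hydrogens by atom environment:
  3 × C (aromatic): 1 H each → 3
  3 × C (aromatic): no H
  2 × O: no H
  1 × C: 3 H
  1 × C: 2 H
  1 × C: 1 H
  1 × N (charge +1): no H
  1 × O (charge -1): no H
  Total hydrogens = 9.
Molecular formula: C9H9NO3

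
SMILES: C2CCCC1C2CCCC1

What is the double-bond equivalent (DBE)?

Molecular formula from the SMILES: C10H18.
DoU = (2C + 2 + N − H − X)/2 = (2·10 + 2 + 0 − 18 − 0)/2 = 4/2 = 2.
(Structurally: 2 ring(s) + 0 π bond(s) = 2.)

2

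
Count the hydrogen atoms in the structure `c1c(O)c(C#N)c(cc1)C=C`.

7

Hydrogens are implicit in SMILES; fill each atom to its normal valence:
  3 × C (aromatic): 1 H each → 3
  3 × C (aromatic): no H
  1 × C: 2 H
  1 × C: 1 H
  1 × C: no H
  1 × N: no H
  1 × O: 1 H
  Total hydrogens = 7.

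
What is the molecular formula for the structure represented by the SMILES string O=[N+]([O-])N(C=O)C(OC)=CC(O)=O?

Heavy atoms from the SMILES: 5 C, 2 N, 6 O.
Implicit hydrogens by atom environment:
  4 × O: no H
  2 × C: 1 H each → 2
  2 × C: no H
  1 × C: 3 H
  1 × N: no H
  1 × N (charge +1): no H
  1 × O: 1 H
  1 × O (charge -1): no H
  Total hydrogens = 6.
Molecular formula: C5H6N2O6

C5H6N2O6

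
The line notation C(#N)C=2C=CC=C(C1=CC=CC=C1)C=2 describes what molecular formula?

Heavy atoms from the SMILES: 13 C, 1 N.
Implicit hydrogens by atom environment:
  9 × C (aromatic): 1 H each → 9
  3 × C (aromatic): no H
  1 × C: no H
  1 × N: no H
  Total hydrogens = 9.
Molecular formula: C13H9N

C13H9N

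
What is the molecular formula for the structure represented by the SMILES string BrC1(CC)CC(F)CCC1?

Heavy atoms from the SMILES: 1 Br, 8 C, 1 F.
Implicit hydrogens by atom environment:
  5 × C: 2 H each → 10
  1 × Br: no H
  1 × C: 3 H
  1 × C: 1 H
  1 × C: no H
  1 × F: no H
  Total hydrogens = 14.
Molecular formula: C8H14BrF

C8H14BrF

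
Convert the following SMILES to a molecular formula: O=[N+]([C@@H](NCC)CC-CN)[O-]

Heavy atoms from the SMILES: 6 C, 3 N, 2 O.
Implicit hydrogens by atom environment:
  4 × C: 2 H each → 8
  1 × C: 3 H
  1 × C: 1 H
  1 × N: 2 H
  1 × N: 1 H
  1 × N (charge +1): no H
  1 × O: no H
  1 × O (charge -1): no H
  Total hydrogens = 15.
Molecular formula: C6H15N3O2

C6H15N3O2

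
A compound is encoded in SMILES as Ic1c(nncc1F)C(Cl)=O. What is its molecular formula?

Heavy atoms from the SMILES: 5 C, 1 Cl, 1 F, 1 I, 2 N, 1 O.
Implicit hydrogens by atom environment:
  3 × C (aromatic): no H
  2 × N (aromatic): no H
  1 × C (aromatic): 1 H
  1 × C: no H
  1 × Cl: no H
  1 × F: no H
  1 × I: no H
  1 × O: no H
  Total hydrogens = 1.
Molecular formula: C5HClFIN2O

C5HClFIN2O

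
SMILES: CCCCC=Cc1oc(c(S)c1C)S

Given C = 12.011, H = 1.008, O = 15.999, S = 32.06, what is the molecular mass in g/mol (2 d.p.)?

228.37

Molecular formula: C11H16OS2.
M = 11×12.011 + 16×1.008 + 1×15.999 + 2×32.06 = 228.37 g/mol.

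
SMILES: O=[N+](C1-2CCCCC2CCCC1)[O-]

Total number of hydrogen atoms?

17

Hydrogens are implicit in SMILES; fill each atom to its normal valence:
  8 × C: 2 H each → 16
  1 × C: 1 H
  1 × C: no H
  1 × N (charge +1): no H
  1 × O: no H
  1 × O (charge -1): no H
  Total hydrogens = 17.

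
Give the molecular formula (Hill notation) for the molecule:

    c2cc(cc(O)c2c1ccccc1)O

Heavy atoms from the SMILES: 12 C, 2 O.
Implicit hydrogens by atom environment:
  8 × C (aromatic): 1 H each → 8
  4 × C (aromatic): no H
  2 × O: 1 H each → 2
  Total hydrogens = 10.
Molecular formula: C12H10O2

C12H10O2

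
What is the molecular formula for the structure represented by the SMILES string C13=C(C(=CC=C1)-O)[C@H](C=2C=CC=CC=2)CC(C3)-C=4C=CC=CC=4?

Heavy atoms from the SMILES: 22 C, 1 O.
Implicit hydrogens by atom environment:
  13 × C (aromatic): 1 H each → 13
  5 × C (aromatic): no H
  2 × C: 2 H each → 4
  2 × C: 1 H each → 2
  1 × O: 1 H
  Total hydrogens = 20.
Molecular formula: C22H20O

C22H20O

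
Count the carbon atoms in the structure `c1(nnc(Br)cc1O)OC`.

The symbol for carbon appears 5 times in the SMILES. Lowercase c denotes aromatic carbon and counts toward C.

5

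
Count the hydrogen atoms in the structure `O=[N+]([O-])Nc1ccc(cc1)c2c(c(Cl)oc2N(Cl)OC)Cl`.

8

Hydrogens are implicit in SMILES; fill each atom to its normal valence:
  6 × C (aromatic): no H
  4 × C (aromatic): 1 H each → 4
  3 × Cl: no H
  2 × O: no H
  1 × C: 3 H
  1 × N: 1 H
  1 × N: no H
  1 × N (charge +1): no H
  1 × O (aromatic): no H
  1 × O (charge -1): no H
  Total hydrogens = 8.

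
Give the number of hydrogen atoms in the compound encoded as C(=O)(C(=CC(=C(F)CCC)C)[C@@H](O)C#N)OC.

16

Hydrogens are implicit in SMILES; fill each atom to its normal valence:
  5 × C: no H
  3 × C: 3 H each → 9
  2 × C: 2 H each → 4
  2 × C: 1 H each → 2
  2 × O: no H
  1 × F: no H
  1 × N: no H
  1 × O: 1 H
  Total hydrogens = 16.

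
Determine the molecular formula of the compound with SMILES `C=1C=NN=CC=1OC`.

Heavy atoms from the SMILES: 5 C, 2 N, 1 O.
Implicit hydrogens by atom environment:
  3 × C (aromatic): 1 H each → 3
  2 × N (aromatic): no H
  1 × C: 3 H
  1 × C (aromatic): no H
  1 × O: no H
  Total hydrogens = 6.
Molecular formula: C5H6N2O

C5H6N2O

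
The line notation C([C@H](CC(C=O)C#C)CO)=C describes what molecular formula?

Heavy atoms from the SMILES: 9 C, 2 O.
Implicit hydrogens by atom environment:
  5 × C: 1 H each → 5
  3 × C: 2 H each → 6
  1 × C: no H
  1 × O: 1 H
  1 × O: no H
  Total hydrogens = 12.
Molecular formula: C9H12O2

C9H12O2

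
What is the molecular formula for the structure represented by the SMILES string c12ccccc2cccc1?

Heavy atoms from the SMILES: 10 C.
Implicit hydrogens by atom environment:
  8 × C (aromatic): 1 H each → 8
  2 × C (aromatic): no H
  Total hydrogens = 8.
Molecular formula: C10H8

C10H8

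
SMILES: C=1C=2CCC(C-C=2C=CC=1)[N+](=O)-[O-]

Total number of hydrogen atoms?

Hydrogens are implicit in SMILES; fill each atom to its normal valence:
  4 × C (aromatic): 1 H each → 4
  3 × C: 2 H each → 6
  2 × C (aromatic): no H
  1 × C: 1 H
  1 × N (charge +1): no H
  1 × O: no H
  1 × O (charge -1): no H
  Total hydrogens = 11.

11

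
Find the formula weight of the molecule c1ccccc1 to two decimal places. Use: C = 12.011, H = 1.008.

78.11

Molecular formula: C6H6.
M = 6×12.011 + 6×1.008 = 78.11 g/mol.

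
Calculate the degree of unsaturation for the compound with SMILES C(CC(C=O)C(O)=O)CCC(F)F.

Molecular formula from the SMILES: C8H12F2O3.
DoU = (2C + 2 + N − H − X)/2 = (2·8 + 2 + 0 − 12 − 2)/2 = 4/2 = 2.
(Structurally: 0 ring(s) + 2 π bond(s) = 2.)

2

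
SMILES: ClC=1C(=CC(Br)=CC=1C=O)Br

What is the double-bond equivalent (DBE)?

Molecular formula from the SMILES: C7H3Br2ClO.
DoU = (2C + 2 + N − H − X)/2 = (2·7 + 2 + 0 − 3 − 3)/2 = 10/2 = 5.
(Structurally: 1 ring(s) + 4 π bond(s) = 5.)

5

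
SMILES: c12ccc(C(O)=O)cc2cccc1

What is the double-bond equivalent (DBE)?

Molecular formula from the SMILES: C11H8O2.
DoU = (2C + 2 + N − H − X)/2 = (2·11 + 2 + 0 − 8 − 0)/2 = 16/2 = 8.
(Structurally: 2 ring(s) + 6 π bond(s) = 8.)

8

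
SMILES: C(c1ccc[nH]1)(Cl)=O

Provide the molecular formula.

C5H4ClNO

Heavy atoms from the SMILES: 5 C, 1 Cl, 1 N, 1 O.
Implicit hydrogens by atom environment:
  3 × C (aromatic): 1 H each → 3
  1 × C (aromatic): no H
  1 × C: no H
  1 × Cl: no H
  1 × N (aromatic): 1 H
  1 × O: no H
  Total hydrogens = 4.
Molecular formula: C5H4ClNO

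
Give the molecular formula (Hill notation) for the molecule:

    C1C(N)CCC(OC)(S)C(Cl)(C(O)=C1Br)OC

C10H17BrClNO3S

Heavy atoms from the SMILES: 1 Br, 10 C, 1 Cl, 1 N, 3 O, 1 S.
Implicit hydrogens by atom environment:
  4 × C: no H
  3 × C: 2 H each → 6
  2 × C: 3 H each → 6
  2 × O: no H
  1 × Br: no H
  1 × C: 1 H
  1 × Cl: no H
  1 × N: 2 H
  1 × O: 1 H
  1 × S: 1 H
  Total hydrogens = 17.
Molecular formula: C10H17BrClNO3S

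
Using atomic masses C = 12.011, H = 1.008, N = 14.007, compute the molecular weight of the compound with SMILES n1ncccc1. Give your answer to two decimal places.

80.09

Molecular formula: C4H4N2.
M = 4×12.011 + 4×1.008 + 2×14.007 = 80.09 g/mol.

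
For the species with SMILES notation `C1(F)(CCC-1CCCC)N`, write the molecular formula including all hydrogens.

C8H16FN

Heavy atoms from the SMILES: 8 C, 1 F, 1 N.
Implicit hydrogens by atom environment:
  5 × C: 2 H each → 10
  1 × C: 3 H
  1 × C: 1 H
  1 × C: no H
  1 × F: no H
  1 × N: 2 H
  Total hydrogens = 16.
Molecular formula: C8H16FN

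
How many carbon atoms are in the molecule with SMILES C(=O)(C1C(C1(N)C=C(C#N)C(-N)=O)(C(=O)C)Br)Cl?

10

The symbol for carbon appears 10 times in the SMILES. (Cl is a single chlorine, not C + l.)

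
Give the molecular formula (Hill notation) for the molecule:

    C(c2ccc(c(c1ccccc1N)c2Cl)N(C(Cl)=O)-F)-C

C15H13Cl2FN2O

Heavy atoms from the SMILES: 15 C, 2 Cl, 1 F, 2 N, 1 O.
Implicit hydrogens by atom environment:
  6 × C (aromatic): 1 H each → 6
  6 × C (aromatic): no H
  2 × Cl: no H
  1 × C: 3 H
  1 × C: 2 H
  1 × C: no H
  1 × F: no H
  1 × N: 2 H
  1 × N: no H
  1 × O: no H
  Total hydrogens = 13.
Molecular formula: C15H13Cl2FN2O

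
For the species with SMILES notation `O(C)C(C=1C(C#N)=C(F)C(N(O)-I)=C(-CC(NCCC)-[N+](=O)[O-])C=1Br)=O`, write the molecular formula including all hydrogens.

Heavy atoms from the SMILES: 1 Br, 14 C, 1 F, 1 I, 4 N, 5 O.
Implicit hydrogens by atom environment:
  6 × C (aromatic): no H
  3 × C: 2 H each → 6
  3 × O: no H
  2 × C: 3 H each → 6
  2 × C: no H
  2 × N: no H
  1 × Br: no H
  1 × C: 1 H
  1 × F: no H
  1 × I: no H
  1 × N: 1 H
  1 × N (charge +1): no H
  1 × O: 1 H
  1 × O (charge -1): no H
  Total hydrogens = 15.
Molecular formula: C14H15BrFIN4O5

C14H15BrFIN4O5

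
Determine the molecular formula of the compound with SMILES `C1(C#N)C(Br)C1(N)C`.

Heavy atoms from the SMILES: 1 Br, 5 C, 2 N.
Implicit hydrogens by atom environment:
  2 × C: 1 H each → 2
  2 × C: no H
  1 × Br: no H
  1 × C: 3 H
  1 × N: 2 H
  1 × N: no H
  Total hydrogens = 7.
Molecular formula: C5H7BrN2

C5H7BrN2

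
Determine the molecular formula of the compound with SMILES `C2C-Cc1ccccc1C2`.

C10H12

Heavy atoms from the SMILES: 10 C.
Implicit hydrogens by atom environment:
  4 × C: 2 H each → 8
  4 × C (aromatic): 1 H each → 4
  2 × C (aromatic): no H
  Total hydrogens = 12.
Molecular formula: C10H12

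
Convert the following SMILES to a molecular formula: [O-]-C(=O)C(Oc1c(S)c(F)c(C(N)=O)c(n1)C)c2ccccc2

Heavy atoms from the SMILES: 15 C, 1 F, 2 N, 4 O, 1 S.
Implicit hydrogens by atom environment:
  6 × C (aromatic): no H
  5 × C (aromatic): 1 H each → 5
  3 × O: no H
  2 × C: no H
  1 × C: 3 H
  1 × C: 1 H
  1 × F: no H
  1 × N: 2 H
  1 × N (aromatic): no H
  1 × O (charge -1): no H
  1 × S: 1 H
  Total hydrogens = 12.
Net charge -1.
Molecular formula: C15H12FN2O4S-

C15H12FN2O4S-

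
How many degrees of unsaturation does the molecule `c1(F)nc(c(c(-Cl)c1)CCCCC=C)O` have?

5

Molecular formula from the SMILES: C11H13ClFNO.
DoU = (2C + 2 + N − H − X)/2 = (2·11 + 2 + 1 − 13 − 2)/2 = 10/2 = 5.
(Structurally: 1 ring(s) + 4 π bond(s) = 5.)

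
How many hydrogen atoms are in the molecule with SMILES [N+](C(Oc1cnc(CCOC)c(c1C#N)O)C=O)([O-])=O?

Hydrogens are implicit in SMILES; fill each atom to its normal valence:
  4 × C (aromatic): no H
  4 × O: no H
  2 × C: 2 H each → 4
  2 × C: 1 H each → 2
  1 × C: 3 H
  1 × C (aromatic): 1 H
  1 × C: no H
  1 × N (aromatic): no H
  1 × N: no H
  1 × N (charge +1): no H
  1 × O: 1 H
  1 × O (charge -1): no H
  Total hydrogens = 11.

11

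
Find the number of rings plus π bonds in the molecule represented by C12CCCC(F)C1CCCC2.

2

Molecular formula from the SMILES: C10H17F.
DoU = (2C + 2 + N − H − X)/2 = (2·10 + 2 + 0 − 17 − 1)/2 = 4/2 = 2.
(Structurally: 2 ring(s) + 0 π bond(s) = 2.)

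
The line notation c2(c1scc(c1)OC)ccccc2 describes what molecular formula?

Heavy atoms from the SMILES: 11 C, 1 O, 1 S.
Implicit hydrogens by atom environment:
  7 × C (aromatic): 1 H each → 7
  3 × C (aromatic): no H
  1 × C: 3 H
  1 × O: no H
  1 × S (aromatic): no H
  Total hydrogens = 10.
Molecular formula: C11H10OS

C11H10OS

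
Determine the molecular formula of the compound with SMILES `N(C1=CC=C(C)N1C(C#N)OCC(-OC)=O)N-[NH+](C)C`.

Heavy atoms from the SMILES: 12 C, 5 N, 3 O.
Implicit hydrogens by atom environment:
  4 × C: 3 H each → 12
  3 × O: no H
  2 × C (aromatic): 1 H each → 2
  2 × C (aromatic): no H
  2 × C: no H
  2 × N: 1 H each → 2
  1 × C: 2 H
  1 × C: 1 H
  1 × N (charge +1): 1 H
  1 × N (aromatic): no H
  1 × N: no H
  Total hydrogens = 20.
Net charge +1.
Molecular formula: C12H20N5O3+

C12H20N5O3+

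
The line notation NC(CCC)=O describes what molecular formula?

C4H9NO

Heavy atoms from the SMILES: 4 C, 1 N, 1 O.
Implicit hydrogens by atom environment:
  2 × C: 2 H each → 4
  1 × C: 3 H
  1 × C: no H
  1 × N: 2 H
  1 × O: no H
  Total hydrogens = 9.
Molecular formula: C4H9NO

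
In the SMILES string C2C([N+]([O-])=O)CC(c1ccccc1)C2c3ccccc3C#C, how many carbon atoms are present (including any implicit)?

The symbol for carbon appears 19 times in the SMILES. Lowercase c denotes aromatic carbon and counts toward C.

19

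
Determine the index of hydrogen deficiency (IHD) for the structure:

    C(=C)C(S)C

1

Molecular formula from the SMILES: C4H8S.
DoU = (2C + 2 + N − H − X)/2 = (2·4 + 2 + 0 − 8 − 0)/2 = 2/2 = 1.
(Structurally: 0 ring(s) + 1 π bond(s) = 1.)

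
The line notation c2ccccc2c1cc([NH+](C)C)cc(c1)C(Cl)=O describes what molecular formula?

Heavy atoms from the SMILES: 15 C, 1 Cl, 1 N, 1 O.
Implicit hydrogens by atom environment:
  8 × C (aromatic): 1 H each → 8
  4 × C (aromatic): no H
  2 × C: 3 H each → 6
  1 × C: no H
  1 × Cl: no H
  1 × N (charge +1): 1 H
  1 × O: no H
  Total hydrogens = 15.
Net charge +1.
Molecular formula: C15H15ClNO+

C15H15ClNO+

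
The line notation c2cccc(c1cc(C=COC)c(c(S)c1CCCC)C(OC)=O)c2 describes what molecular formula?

Heavy atoms from the SMILES: 21 C, 3 O, 1 S.
Implicit hydrogens by atom environment:
  6 × C (aromatic): 1 H each → 6
  6 × C (aromatic): no H
  3 × C: 3 H each → 9
  3 × C: 2 H each → 6
  3 × O: no H
  2 × C: 1 H each → 2
  1 × C: no H
  1 × S: 1 H
  Total hydrogens = 24.
Molecular formula: C21H24O3S

C21H24O3S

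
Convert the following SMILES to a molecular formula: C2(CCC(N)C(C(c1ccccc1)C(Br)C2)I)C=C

C16H21BrIN

Heavy atoms from the SMILES: 1 Br, 16 C, 1 I, 1 N.
Implicit hydrogens by atom environment:
  6 × C: 1 H each → 6
  5 × C (aromatic): 1 H each → 5
  4 × C: 2 H each → 8
  1 × Br: no H
  1 × C (aromatic): no H
  1 × I: no H
  1 × N: 2 H
  Total hydrogens = 21.
Molecular formula: C16H21BrIN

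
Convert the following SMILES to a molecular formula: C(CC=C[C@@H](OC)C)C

C8H16O

Heavy atoms from the SMILES: 8 C, 1 O.
Implicit hydrogens by atom environment:
  3 × C: 3 H each → 9
  3 × C: 1 H each → 3
  2 × C: 2 H each → 4
  1 × O: no H
  Total hydrogens = 16.
Molecular formula: C8H16O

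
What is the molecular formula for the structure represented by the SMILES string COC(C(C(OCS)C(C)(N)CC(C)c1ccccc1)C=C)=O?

Heavy atoms from the SMILES: 18 C, 1 N, 3 O, 1 S.
Implicit hydrogens by atom environment:
  5 × C (aromatic): 1 H each → 5
  4 × C: 1 H each → 4
  3 × C: 3 H each → 9
  3 × C: 2 H each → 6
  3 × O: no H
  2 × C: no H
  1 × C (aromatic): no H
  1 × N: 2 H
  1 × S: 1 H
  Total hydrogens = 27.
Molecular formula: C18H27NO3S

C18H27NO3S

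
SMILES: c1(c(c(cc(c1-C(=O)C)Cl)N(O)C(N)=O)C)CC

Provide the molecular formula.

Heavy atoms from the SMILES: 12 C, 1 Cl, 2 N, 3 O.
Implicit hydrogens by atom environment:
  5 × C (aromatic): no H
  3 × C: 3 H each → 9
  2 × C: no H
  2 × O: no H
  1 × C: 2 H
  1 × C (aromatic): 1 H
  1 × Cl: no H
  1 × N: 2 H
  1 × N: no H
  1 × O: 1 H
  Total hydrogens = 15.
Molecular formula: C12H15ClN2O3

C12H15ClN2O3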